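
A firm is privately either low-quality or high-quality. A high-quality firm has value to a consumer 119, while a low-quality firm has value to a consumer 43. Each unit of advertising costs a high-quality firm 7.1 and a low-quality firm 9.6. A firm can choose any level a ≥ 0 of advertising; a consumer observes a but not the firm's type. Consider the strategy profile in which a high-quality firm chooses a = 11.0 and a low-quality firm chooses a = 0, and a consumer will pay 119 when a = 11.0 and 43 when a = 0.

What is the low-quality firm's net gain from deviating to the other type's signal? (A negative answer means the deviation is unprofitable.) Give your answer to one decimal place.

Playing a = 0 the low-quality firm receives 43.
Deviating to a = 11.0 brings payment 119 at cost 9.6 × 11.0 = 105.6, netting 13.4.
Gain from deviating: 13.4 − 43 = -29.6.
The gain is negative, so the low-quality type's incentive-compatibility constraint is satisfied.

-29.6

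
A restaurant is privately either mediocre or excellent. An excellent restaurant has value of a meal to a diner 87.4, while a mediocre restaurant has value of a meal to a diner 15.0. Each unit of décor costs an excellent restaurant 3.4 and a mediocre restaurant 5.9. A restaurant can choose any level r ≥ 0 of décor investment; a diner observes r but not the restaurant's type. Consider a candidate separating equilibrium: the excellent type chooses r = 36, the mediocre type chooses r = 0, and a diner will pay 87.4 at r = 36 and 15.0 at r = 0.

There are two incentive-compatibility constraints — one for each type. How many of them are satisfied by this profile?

Mediocre type: stay at 0 → 15.0; mimic → 87.4 − 5.9 × 36 = -125. IC holds (15.0 ≥ -125).
Excellent type: signal → 87.4 − 3.4 × 36 = -35; deviate to 0 → 15.0. IC fails (-35 < 15.0).
1 of 2 constraints hold, so this profile is not an equilibrium.

1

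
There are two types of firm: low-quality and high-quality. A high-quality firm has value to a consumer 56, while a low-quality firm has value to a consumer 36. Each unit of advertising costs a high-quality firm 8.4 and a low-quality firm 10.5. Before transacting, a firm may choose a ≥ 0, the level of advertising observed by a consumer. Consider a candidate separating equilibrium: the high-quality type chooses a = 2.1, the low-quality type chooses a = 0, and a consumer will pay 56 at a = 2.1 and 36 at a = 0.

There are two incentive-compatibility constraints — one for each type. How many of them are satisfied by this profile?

Low-quality type: stay at 0 → 36; mimic → 56 − 10.5 × 2.1 = 33.95. IC holds (36 ≥ 33.95).
High-quality type: signal → 56 − 8.4 × 2.1 = 38.36; deviate to 0 → 36. IC holds (38.36 ≥ 36).
2 of 2 constraints hold, so this is a separating equilibrium.

2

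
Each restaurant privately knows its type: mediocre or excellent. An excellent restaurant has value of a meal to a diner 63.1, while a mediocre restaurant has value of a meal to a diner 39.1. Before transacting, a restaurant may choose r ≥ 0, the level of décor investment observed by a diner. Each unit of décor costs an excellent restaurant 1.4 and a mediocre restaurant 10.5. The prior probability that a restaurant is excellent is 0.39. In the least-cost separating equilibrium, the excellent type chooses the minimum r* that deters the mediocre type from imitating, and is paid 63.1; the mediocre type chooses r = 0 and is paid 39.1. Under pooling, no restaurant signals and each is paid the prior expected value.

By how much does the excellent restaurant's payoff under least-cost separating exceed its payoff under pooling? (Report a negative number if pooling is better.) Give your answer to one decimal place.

Least-cost separating signal: r* solves 39.1 = 63.1 − 10.5·r*, so r* = (63.1 − 39.1)/10.5 ≈ 2.2857.
Excellent type's separating payoff: 63.1 − 1.4 × r* = 63.1 − 1.4 × (63.1 − 39.1)/10.5 = 63.1 − 33.6/10.5 = 59.9.
Pooling payoff: 0.39 × 63.1 + 0.61 × 39.1 = 48.46.
Difference: 59.9 − 48.46 = 11.44, i.e. 11.4 to one decimal place.
The excellent type prefers to separate.

11.4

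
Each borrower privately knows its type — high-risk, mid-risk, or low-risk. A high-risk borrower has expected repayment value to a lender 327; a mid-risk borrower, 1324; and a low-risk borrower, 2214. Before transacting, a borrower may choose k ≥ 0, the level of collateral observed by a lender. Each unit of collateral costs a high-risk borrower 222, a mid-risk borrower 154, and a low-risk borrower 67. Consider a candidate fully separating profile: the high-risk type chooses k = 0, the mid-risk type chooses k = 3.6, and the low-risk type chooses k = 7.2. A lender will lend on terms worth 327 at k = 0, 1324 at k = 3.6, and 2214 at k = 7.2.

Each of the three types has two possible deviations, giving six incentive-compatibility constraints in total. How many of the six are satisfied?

3

Mid-risk (own payoff 1324 − 154×3.6 = 769.6): to k=0 gives 327 → no gain ✓; to k=7.2 gives 2214 − 154×7.2 = 1105.2 → profitable ✗.
High-risk (own payoff 327): to k=3.6 gives 1324 − 222×3.6 = 524.8 → profitable ✗; to k=7.2 gives 2214 − 222×7.2 = 615.6 → profitable ✗.
Low-risk (own payoff 2214 − 67×7.2 = 1731.6): to k=0 gives 327 → no gain ✓; to k=3.6 gives 1324 − 67×3.6 = 1082.8 → no gain ✓.
3 of the 6 constraints hold; not an equilibrium.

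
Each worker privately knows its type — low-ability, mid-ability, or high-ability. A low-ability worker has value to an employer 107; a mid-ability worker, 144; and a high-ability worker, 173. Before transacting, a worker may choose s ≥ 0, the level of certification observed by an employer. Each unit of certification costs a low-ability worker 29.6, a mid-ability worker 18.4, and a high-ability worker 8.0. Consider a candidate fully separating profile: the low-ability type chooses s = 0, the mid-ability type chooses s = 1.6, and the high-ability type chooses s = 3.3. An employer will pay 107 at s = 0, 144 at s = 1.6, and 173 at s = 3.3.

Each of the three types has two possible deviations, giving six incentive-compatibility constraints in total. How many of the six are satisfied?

6

Low-ability (own payoff 107): to s=1.6 gives 144 − 29.6×1.6 = 96.64 → no gain ✓; to s=3.3 gives 173 − 29.6×3.3 = 75.32 → no gain ✓.
High-ability (own payoff 173 − 8.0×3.3 = 146.6): to s=0 gives 107 → no gain ✓; to s=1.6 gives 144 − 8.0×1.6 = 131.2 → no gain ✓.
Mid-ability (own payoff 144 − 18.4×1.6 = 114.56): to s=0 gives 107 → no gain ✓; to s=3.3 gives 173 − 18.4×3.3 = 112.28 → no gain ✓.
6 of the 6 constraints hold; this profile is a separating equilibrium.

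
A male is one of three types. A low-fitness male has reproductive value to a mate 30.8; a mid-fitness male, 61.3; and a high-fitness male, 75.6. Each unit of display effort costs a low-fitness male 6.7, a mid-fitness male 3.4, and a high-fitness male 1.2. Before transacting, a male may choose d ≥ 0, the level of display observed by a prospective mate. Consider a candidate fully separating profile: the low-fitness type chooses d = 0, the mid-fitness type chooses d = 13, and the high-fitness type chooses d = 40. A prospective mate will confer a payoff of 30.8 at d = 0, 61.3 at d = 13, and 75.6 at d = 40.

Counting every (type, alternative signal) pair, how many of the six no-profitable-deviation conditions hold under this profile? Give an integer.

High-fitness (own payoff 75.6 − 1.2×40 = 27.6): to d=0 gives 30.8 → profitable ✗; to d=13 gives 61.3 − 1.2×13 = 45.7 → profitable ✗.
Low-fitness (own payoff 30.8): to d=13 gives 61.3 − 6.7×13 = -25.8 → no gain ✓; to d=40 gives 75.6 − 6.7×40 = -192.4 → no gain ✓.
Mid-fitness (own payoff 61.3 − 3.4×13 = 17.1): to d=0 gives 30.8 → profitable ✗; to d=40 gives 75.6 − 3.4×40 = -60.4 → no gain ✓.
3 of the 6 constraints hold; not an equilibrium.

3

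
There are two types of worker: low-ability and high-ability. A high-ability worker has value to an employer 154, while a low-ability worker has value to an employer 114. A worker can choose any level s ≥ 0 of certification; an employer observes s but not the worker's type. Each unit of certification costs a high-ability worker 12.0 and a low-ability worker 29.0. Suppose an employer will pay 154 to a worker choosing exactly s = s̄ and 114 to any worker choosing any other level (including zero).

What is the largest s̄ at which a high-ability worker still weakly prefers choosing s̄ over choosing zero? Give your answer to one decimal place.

3.3

Choosing s̄ yields the high-ability type 154 − 12.0·s̄; choosing zero yields 114.
The high-ability type is indifferent at 154 − 12.0·s̄ = 114, i.e. s̄ = (154 − 114) / 12.0 ≈ 3.3.
For any s̄ above 3.3 the high-ability type would rather pool at zero, so separation collapses.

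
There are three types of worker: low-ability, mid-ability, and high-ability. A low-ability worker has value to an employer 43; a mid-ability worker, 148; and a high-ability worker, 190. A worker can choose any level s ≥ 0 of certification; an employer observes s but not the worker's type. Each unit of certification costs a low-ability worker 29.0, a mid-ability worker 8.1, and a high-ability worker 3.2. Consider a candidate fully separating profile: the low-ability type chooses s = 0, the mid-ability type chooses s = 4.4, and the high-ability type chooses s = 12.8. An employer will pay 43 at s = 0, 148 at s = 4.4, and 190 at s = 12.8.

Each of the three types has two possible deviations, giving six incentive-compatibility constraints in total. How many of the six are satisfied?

6

High-ability (own payoff 190 − 3.2×12.8 = 149.04): to s=0 gives 43 → no gain ✓; to s=4.4 gives 148 − 3.2×4.4 = 133.92 → no gain ✓.
Low-ability (own payoff 43): to s=4.4 gives 148 − 29.0×4.4 = 20.4 → no gain ✓; to s=12.8 gives 190 − 29.0×12.8 = -181.2 → no gain ✓.
Mid-ability (own payoff 148 − 8.1×4.4 = 112.36): to s=0 gives 43 → no gain ✓; to s=12.8 gives 190 − 8.1×12.8 = 86.32 → no gain ✓.
6 of the 6 constraints hold; this profile is a separating equilibrium.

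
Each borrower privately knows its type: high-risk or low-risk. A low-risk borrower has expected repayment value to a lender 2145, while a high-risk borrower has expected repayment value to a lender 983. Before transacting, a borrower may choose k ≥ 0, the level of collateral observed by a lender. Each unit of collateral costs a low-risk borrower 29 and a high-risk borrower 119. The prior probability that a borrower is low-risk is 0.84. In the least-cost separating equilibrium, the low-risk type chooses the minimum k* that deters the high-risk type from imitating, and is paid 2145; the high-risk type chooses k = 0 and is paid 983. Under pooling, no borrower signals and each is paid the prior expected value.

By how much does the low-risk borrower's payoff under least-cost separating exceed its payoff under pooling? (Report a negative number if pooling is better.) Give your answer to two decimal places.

Least-cost separating signal: k* solves 983 = 2145 − 119·k*, so k* = (2145 − 983)/119 ≈ 9.7647.
Low-risk type's separating payoff: 2145 − 29 × k* = 2145 − 29 × (2145 − 983)/119 = 2145 − 33698/119 ≈ 1861.8235.
Pooling payoff: 0.84 × 2145 + 0.16 × 983 = 1959.08.
Difference: 1861.8235 − 1959.08 = -97.2565, i.e. -97.26 to two decimal places.
The low-risk type would prefer the pooling outcome.

-97.26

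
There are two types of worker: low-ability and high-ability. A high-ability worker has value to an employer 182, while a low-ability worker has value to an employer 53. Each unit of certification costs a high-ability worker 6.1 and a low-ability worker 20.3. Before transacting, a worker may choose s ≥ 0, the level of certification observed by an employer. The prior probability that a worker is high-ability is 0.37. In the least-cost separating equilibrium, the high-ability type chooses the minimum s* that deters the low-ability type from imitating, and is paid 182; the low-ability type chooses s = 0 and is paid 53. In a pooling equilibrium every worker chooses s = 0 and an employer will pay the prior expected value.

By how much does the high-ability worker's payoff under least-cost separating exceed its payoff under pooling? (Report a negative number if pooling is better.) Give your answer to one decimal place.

42.5

Least-cost separating signal: s* solves 53 = 182 − 20.3·s*, so s* = (182 − 53)/20.3 ≈ 6.3547.
High-ability type's separating payoff: 182 − 6.1 × s* = 182 − 6.1 × (182 − 53)/20.3 = 182 − 786.9/20.3 ≈ 143.236.
Pooling payoff: 0.37 × 182 + 0.63 × 53 = 100.73.
Difference: 143.236 − 100.73 = 42.506, i.e. 42.5 to one decimal place.
The high-ability type prefers to separate.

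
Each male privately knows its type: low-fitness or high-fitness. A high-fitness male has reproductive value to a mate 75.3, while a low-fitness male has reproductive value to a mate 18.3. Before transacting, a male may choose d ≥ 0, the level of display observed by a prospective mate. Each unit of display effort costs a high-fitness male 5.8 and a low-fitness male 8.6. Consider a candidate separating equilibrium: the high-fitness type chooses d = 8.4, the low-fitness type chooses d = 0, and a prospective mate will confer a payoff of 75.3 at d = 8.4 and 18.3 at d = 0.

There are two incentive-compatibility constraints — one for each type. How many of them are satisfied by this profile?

Low-fitness type: stay at 0 → 18.3; mimic → 75.3 − 8.6 × 8.4 = 3.06. IC holds (18.3 ≥ 3.06).
High-fitness type: signal → 75.3 − 5.8 × 8.4 = 26.58; deviate to 0 → 18.3. IC holds (26.58 ≥ 18.3).
2 of 2 constraints hold, so this is a separating equilibrium.

2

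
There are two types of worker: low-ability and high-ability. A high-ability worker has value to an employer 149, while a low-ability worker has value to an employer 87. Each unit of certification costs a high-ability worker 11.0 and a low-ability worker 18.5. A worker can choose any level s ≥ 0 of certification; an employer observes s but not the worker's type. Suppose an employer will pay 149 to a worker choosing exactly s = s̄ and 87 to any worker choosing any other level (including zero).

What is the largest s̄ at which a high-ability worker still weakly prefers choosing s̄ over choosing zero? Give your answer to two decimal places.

5.64

Choosing s̄ yields the high-ability type 149 − 11.0·s̄; choosing zero yields 87.
The high-ability type is indifferent at 149 − 11.0·s̄ = 87, i.e. s̄ = (149 − 87) / 11.0 ≈ 5.64.
For any s̄ above 5.64 the high-ability type would rather pool at zero, so separation collapses.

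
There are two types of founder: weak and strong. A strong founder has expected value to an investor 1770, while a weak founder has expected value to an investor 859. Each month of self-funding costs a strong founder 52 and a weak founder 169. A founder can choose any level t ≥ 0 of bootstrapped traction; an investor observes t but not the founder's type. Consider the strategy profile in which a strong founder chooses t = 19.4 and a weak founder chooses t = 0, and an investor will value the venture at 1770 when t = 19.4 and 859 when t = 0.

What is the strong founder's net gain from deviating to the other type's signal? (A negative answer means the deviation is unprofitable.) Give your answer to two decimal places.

Playing t = 19.4 the strong founder receives 1770 − 52 × 19.4 = 761.2.
Deviating to t = 0 yields 859 instead.
Gain from deviating: 859 − 761.2 = 97.80.
The gain is positive, so the strong type's incentive-compatibility constraint is violated — this profile is not a separating equilibrium.

97.80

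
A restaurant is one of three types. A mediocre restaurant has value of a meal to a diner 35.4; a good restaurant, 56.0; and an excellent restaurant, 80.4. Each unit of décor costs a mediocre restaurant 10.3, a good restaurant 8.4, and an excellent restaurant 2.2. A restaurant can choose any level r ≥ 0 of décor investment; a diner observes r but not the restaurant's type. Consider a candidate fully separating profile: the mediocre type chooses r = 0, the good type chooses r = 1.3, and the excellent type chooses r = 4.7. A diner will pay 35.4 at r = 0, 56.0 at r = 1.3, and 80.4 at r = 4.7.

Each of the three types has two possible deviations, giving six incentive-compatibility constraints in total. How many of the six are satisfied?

5

Excellent (own payoff 80.4 − 2.2×4.7 = 70.06): to r=0 gives 35.4 → no gain ✓; to r=1.3 gives 56.0 − 2.2×1.3 = 53.14 → no gain ✓.
Good (own payoff 56.0 − 8.4×1.3 = 45.08): to r=0 gives 35.4 → no gain ✓; to r=4.7 gives 80.4 − 8.4×4.7 = 40.92 → no gain ✓.
Mediocre (own payoff 35.4): to r=1.3 gives 56.0 − 10.3×1.3 = 42.61 → profitable ✗; to r=4.7 gives 80.4 − 10.3×4.7 = 31.99 → no gain ✓.
5 of the 6 constraints hold; not an equilibrium.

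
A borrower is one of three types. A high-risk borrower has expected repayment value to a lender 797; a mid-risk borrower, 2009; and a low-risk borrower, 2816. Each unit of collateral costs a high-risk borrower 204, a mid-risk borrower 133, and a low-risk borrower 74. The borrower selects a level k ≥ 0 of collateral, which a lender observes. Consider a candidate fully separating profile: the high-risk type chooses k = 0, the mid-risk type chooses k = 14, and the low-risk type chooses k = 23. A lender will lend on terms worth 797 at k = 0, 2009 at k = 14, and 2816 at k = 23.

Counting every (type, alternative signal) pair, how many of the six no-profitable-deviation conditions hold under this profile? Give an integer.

5

Mid-risk (own payoff 2009 − 133×14 = 147): to k=0 gives 797 → profitable ✗; to k=23 gives 2816 − 133×23 = -243 → no gain ✓.
High-risk (own payoff 797): to k=14 gives 2009 − 204×14 = -847 → no gain ✓; to k=23 gives 2816 − 204×23 = -1876 → no gain ✓.
Low-risk (own payoff 2816 − 74×23 = 1114): to k=0 gives 797 → no gain ✓; to k=14 gives 2009 − 74×14 = 973 → no gain ✓.
5 of the 6 constraints hold; not an equilibrium.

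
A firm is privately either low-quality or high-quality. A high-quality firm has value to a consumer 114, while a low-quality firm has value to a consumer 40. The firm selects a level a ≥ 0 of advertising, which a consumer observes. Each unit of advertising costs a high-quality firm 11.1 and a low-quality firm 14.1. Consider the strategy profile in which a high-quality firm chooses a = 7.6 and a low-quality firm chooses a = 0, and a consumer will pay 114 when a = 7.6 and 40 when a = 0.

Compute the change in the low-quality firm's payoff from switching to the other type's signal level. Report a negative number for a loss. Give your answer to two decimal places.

Playing a = 0 the low-quality firm receives 40.
Deviating to a = 7.6 brings payment 114 at cost 14.1 × 7.6 = 107.16, netting 6.84.
Gain from deviating: 6.84 − 40 = -33.16.
The gain is negative, so the low-quality type's incentive-compatibility constraint is satisfied.

-33.16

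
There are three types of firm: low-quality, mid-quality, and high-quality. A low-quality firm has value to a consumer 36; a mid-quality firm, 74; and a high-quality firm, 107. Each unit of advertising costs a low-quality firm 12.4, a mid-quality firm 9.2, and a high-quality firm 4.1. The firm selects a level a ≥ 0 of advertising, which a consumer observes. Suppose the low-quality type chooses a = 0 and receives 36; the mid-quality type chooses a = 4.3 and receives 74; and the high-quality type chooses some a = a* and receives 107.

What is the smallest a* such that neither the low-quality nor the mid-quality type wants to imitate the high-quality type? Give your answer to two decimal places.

7.89

Low-quality type (on-path payoff 36) won't mimic when 36 ≥ 107 − 12.4·a*, i.e. a* ≥ 5.73.
Mid-quality type (on-path payoff 74 − 9.2×4.3 = 34.44) won't mimic when 34.44 ≥ 107 − 9.2·a*, i.e. a* ≥ 7.89.
Both must hold, so a* = max(5.73, 7.89) = 7.89. The mid-quality type's constraint binds.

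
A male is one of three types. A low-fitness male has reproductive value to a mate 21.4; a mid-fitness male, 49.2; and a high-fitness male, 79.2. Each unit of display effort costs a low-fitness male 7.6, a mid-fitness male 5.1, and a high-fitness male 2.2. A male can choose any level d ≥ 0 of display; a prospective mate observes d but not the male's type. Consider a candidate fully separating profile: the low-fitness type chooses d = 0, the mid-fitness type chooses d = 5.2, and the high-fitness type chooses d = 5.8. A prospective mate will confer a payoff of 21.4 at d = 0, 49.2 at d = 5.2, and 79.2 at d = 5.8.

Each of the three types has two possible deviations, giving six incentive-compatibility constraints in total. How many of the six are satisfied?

High-fitness (own payoff 79.2 − 2.2×5.8 = 66.44): to d=0 gives 21.4 → no gain ✓; to d=5.2 gives 49.2 − 2.2×5.2 = 37.76 → no gain ✓.
Low-fitness (own payoff 21.4): to d=5.2 gives 49.2 − 7.6×5.2 = 9.68 → no gain ✓; to d=5.8 gives 79.2 − 7.6×5.8 = 35.12 → profitable ✗.
Mid-fitness (own payoff 49.2 − 5.1×5.2 = 22.68): to d=0 gives 21.4 → no gain ✓; to d=5.8 gives 79.2 − 5.1×5.8 = 49.62 → profitable ✗.
4 of the 6 constraints hold; not an equilibrium.

4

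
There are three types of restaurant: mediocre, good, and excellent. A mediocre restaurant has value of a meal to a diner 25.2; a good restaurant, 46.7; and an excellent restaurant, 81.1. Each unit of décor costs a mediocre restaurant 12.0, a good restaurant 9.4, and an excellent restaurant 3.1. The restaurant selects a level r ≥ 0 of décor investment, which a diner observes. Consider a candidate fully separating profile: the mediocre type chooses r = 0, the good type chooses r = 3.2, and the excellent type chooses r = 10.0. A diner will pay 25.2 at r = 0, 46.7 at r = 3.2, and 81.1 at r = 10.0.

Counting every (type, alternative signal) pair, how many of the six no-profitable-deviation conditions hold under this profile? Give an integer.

Excellent (own payoff 81.1 − 3.1×10.0 = 50.1): to r=0 gives 25.2 → no gain ✓; to r=3.2 gives 46.7 − 3.1×3.2 = 36.78 → no gain ✓.
Mediocre (own payoff 25.2): to r=3.2 gives 46.7 − 12.0×3.2 = 8.3 → no gain ✓; to r=10.0 gives 81.1 − 12.0×10.0 = -38.9 → no gain ✓.
Good (own payoff 46.7 − 9.4×3.2 = 16.62): to r=0 gives 25.2 → profitable ✗; to r=10.0 gives 81.1 − 9.4×10.0 = -12.9 → no gain ✓.
5 of the 6 constraints hold; not an equilibrium.

5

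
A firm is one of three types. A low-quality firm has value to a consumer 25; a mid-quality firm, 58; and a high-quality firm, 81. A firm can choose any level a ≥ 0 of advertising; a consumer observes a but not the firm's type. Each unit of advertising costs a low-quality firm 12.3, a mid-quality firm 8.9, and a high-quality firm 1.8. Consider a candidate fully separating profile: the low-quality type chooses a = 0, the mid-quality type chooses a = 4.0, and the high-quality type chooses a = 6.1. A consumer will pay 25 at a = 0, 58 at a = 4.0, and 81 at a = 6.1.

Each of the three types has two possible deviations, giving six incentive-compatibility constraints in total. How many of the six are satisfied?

4

High-quality (own payoff 81 − 1.8×6.1 = 70.02): to a=0 gives 25 → no gain ✓; to a=4.0 gives 58 − 1.8×4.0 = 50.8 → no gain ✓.
Mid-quality (own payoff 58 − 8.9×4.0 = 22.4): to a=0 gives 25 → profitable ✗; to a=6.1 gives 81 − 8.9×6.1 = 26.71 → profitable ✗.
Low-quality (own payoff 25): to a=4.0 gives 58 − 12.3×4.0 = 8.8 → no gain ✓; to a=6.1 gives 81 − 12.3×6.1 = 5.97 → no gain ✓.
4 of the 6 constraints hold; not an equilibrium.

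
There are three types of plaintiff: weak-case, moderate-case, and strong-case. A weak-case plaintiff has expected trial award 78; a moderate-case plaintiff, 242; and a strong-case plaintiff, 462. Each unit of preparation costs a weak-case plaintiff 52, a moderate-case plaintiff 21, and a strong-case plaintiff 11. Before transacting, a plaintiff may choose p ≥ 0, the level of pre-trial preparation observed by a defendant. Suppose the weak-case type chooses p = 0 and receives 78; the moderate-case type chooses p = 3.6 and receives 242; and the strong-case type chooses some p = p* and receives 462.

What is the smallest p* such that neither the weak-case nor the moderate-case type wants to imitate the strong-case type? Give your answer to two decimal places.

14.08

Weak-case type (on-path payoff 78) won't mimic when 78 ≥ 462 − 52·p*, i.e. p* ≥ 7.38.
Moderate-case type (on-path payoff 242 − 21×3.6 = 166.4) won't mimic when 166.4 ≥ 462 − 21·p*, i.e. p* ≥ 14.08.
Both must hold, so p* = max(7.38, 14.08) = 14.08. The moderate-case type's constraint binds.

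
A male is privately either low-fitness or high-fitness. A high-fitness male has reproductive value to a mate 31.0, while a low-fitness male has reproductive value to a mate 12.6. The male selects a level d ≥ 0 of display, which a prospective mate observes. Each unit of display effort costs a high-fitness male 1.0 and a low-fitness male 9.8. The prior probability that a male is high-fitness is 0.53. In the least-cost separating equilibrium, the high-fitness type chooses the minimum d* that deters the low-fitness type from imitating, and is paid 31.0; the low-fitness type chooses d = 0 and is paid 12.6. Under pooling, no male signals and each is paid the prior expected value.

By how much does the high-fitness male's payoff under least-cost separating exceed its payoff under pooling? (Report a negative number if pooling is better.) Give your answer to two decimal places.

6.77

Least-cost separating signal: d* solves 12.6 = 31.0 − 9.8·d*, so d* = (31.0 − 12.6)/9.8 ≈ 1.8776.
High-fitness type's separating payoff: 31.0 − 1.0 × d* = 31.0 − 1.0 × (31.0 − 12.6)/9.8 = 31.0 − 18.4/9.8 ≈ 29.1224.
Pooling payoff: 0.53 × 31.0 + 0.47 × 12.6 = 22.352.
Difference: 29.1224 − 22.352 = 6.7704, i.e. 6.77 to two decimal places.
The high-fitness type prefers to separate.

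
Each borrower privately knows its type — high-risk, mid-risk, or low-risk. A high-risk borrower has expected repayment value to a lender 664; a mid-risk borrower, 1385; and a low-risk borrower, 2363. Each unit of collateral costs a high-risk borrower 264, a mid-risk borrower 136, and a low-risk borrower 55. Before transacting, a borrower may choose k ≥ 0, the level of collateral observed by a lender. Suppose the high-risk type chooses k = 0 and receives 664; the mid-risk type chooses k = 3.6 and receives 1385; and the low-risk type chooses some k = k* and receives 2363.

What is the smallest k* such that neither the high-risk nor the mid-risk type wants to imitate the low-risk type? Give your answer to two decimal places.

10.79

Mid-risk type (on-path payoff 1385 − 136×3.6 = 895.4) won't mimic when 895.4 ≥ 2363 − 136·k*, i.e. k* ≥ 10.79.
High-risk type (on-path payoff 664) won't mimic when 664 ≥ 2363 − 264·k*, i.e. k* ≥ 6.44.
Both must hold, so k* = max(6.44, 10.79) = 10.79. The mid-risk type's constraint binds.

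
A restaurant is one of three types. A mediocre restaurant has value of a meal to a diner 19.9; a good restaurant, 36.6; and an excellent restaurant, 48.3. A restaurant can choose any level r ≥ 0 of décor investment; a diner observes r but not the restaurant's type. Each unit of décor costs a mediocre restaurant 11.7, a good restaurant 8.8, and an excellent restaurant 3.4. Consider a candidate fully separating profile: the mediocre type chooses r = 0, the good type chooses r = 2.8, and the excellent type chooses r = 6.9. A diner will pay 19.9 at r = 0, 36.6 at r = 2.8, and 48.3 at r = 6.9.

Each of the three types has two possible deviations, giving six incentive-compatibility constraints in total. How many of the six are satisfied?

4

Excellent (own payoff 48.3 − 3.4×6.9 = 24.84): to r=0 gives 19.9 → no gain ✓; to r=2.8 gives 36.6 − 3.4×2.8 = 27.08 → profitable ✗.
Mediocre (own payoff 19.9): to r=2.8 gives 36.6 − 11.7×2.8 = 3.84 → no gain ✓; to r=6.9 gives 48.3 − 11.7×6.9 = -32.43 → no gain ✓.
Good (own payoff 36.6 − 8.8×2.8 = 11.96): to r=0 gives 19.9 → profitable ✗; to r=6.9 gives 48.3 − 8.8×6.9 = -12.42 → no gain ✓.
4 of the 6 constraints hold; not an equilibrium.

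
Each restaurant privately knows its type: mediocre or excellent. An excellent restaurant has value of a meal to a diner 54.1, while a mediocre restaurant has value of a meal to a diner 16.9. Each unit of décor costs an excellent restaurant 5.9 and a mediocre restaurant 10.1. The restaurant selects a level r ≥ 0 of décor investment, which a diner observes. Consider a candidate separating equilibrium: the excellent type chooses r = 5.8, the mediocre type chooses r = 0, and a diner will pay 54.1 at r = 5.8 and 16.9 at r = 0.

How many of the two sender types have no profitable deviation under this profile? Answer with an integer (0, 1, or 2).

Mediocre type: stay at 0 → 16.9; mimic → 54.1 − 10.1 × 5.8 = -4.48. IC holds (16.9 ≥ -4.48).
Excellent type: signal → 54.1 − 5.9 × 5.8 = 19.88; deviate to 0 → 16.9. IC holds (19.88 ≥ 16.9).
2 of 2 constraints hold, so this is a separating equilibrium.

2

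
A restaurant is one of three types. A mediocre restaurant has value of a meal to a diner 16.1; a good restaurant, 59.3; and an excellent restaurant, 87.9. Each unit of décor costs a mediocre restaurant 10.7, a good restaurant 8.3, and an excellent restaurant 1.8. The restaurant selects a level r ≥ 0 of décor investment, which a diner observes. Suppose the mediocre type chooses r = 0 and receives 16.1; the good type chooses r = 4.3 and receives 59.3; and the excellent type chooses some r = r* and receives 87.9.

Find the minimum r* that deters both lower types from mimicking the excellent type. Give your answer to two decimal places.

Mediocre type (on-path payoff 16.1) won't mimic when 16.1 ≥ 87.9 − 10.7·r*, i.e. r* ≥ 6.71.
Good type (on-path payoff 59.3 − 8.3×4.3 = 23.61) won't mimic when 23.61 ≥ 87.9 − 8.3·r*, i.e. r* ≥ 7.75.
Both must hold, so r* = max(6.71, 7.75) = 7.75. The good type's constraint binds.

7.75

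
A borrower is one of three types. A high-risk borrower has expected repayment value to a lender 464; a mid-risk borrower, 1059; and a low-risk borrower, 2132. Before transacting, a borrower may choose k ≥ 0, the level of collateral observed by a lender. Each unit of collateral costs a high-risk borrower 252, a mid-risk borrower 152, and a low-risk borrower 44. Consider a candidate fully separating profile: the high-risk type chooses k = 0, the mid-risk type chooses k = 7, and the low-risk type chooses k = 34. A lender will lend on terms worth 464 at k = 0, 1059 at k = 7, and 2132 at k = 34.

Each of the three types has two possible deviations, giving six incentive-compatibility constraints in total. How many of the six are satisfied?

4

Mid-risk (own payoff 1059 − 152×7 = -5): to k=0 gives 464 → profitable ✗; to k=34 gives 2132 − 152×34 = -3036 → no gain ✓.
High-risk (own payoff 464): to k=7 gives 1059 − 252×7 = -705 → no gain ✓; to k=34 gives 2132 − 252×34 = -6436 → no gain ✓.
Low-risk (own payoff 2132 − 44×34 = 636): to k=0 gives 464 → no gain ✓; to k=7 gives 1059 − 44×7 = 751 → profitable ✗.
4 of the 6 constraints hold; not an equilibrium.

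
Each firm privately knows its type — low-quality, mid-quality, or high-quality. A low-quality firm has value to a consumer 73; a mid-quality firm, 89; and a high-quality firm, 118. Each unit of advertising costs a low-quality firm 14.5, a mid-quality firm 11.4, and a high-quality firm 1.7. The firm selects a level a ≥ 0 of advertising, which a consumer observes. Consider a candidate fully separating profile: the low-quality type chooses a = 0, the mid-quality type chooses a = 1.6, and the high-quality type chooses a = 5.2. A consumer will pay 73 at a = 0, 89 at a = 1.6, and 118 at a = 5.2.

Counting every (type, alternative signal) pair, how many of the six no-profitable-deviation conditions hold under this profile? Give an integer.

Mid-quality (own payoff 89 − 11.4×1.6 = 70.76): to a=0 gives 73 → profitable ✗; to a=5.2 gives 118 − 11.4×5.2 = 58.72 → no gain ✓.
Low-quality (own payoff 73): to a=1.6 gives 89 − 14.5×1.6 = 65.8 → no gain ✓; to a=5.2 gives 118 − 14.5×5.2 = 42.6 → no gain ✓.
High-quality (own payoff 118 − 1.7×5.2 = 109.16): to a=0 gives 73 → no gain ✓; to a=1.6 gives 89 − 1.7×1.6 = 86.28 → no gain ✓.
5 of the 6 constraints hold; not an equilibrium.

5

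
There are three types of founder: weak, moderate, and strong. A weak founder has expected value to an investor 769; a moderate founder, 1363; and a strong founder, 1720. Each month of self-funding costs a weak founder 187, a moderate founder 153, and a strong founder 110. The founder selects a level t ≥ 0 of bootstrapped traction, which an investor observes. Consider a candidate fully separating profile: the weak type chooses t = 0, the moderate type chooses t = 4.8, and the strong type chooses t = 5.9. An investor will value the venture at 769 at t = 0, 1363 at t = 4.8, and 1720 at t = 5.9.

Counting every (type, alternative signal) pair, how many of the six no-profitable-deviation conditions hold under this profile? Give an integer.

4

Strong (own payoff 1720 − 110×5.9 = 1071): to t=0 gives 769 → no gain ✓; to t=4.8 gives 1363 − 110×4.8 = 835 → no gain ✓.
Weak (own payoff 769): to t=4.8 gives 1363 − 187×4.8 = 465.4 → no gain ✓; to t=5.9 gives 1720 − 187×5.9 = 616.7 → no gain ✓.
Moderate (own payoff 1363 − 153×4.8 = 628.6): to t=0 gives 769 → profitable ✗; to t=5.9 gives 1720 − 153×5.9 = 817.3 → profitable ✗.
4 of the 6 constraints hold; not an equilibrium.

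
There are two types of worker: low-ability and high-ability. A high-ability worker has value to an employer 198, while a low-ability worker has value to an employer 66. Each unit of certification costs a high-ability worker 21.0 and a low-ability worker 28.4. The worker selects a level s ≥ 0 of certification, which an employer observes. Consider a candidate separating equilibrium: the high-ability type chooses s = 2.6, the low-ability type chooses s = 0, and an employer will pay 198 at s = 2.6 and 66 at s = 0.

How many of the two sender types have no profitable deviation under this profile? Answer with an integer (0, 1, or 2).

Low-ability type: stay at 0 → 66; mimic → 198 − 28.4 × 2.6 = 124.16. IC fails (66 < 124.16).
High-ability type: signal → 198 − 21.0 × 2.6 = 143.4; deviate to 0 → 66. IC holds (143.4 ≥ 66).
1 of 2 constraints hold, so this profile is not an equilibrium.

1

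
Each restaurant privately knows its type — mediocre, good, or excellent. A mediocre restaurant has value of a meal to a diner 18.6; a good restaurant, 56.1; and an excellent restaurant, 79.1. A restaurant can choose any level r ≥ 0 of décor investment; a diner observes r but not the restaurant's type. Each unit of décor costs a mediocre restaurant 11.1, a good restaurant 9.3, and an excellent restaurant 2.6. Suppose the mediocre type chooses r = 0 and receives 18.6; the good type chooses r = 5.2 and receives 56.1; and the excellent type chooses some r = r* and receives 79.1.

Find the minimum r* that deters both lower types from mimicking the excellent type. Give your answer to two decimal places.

7.67

Mediocre type (on-path payoff 18.6) won't mimic when 18.6 ≥ 79.1 − 11.1·r*, i.e. r* ≥ 5.45.
Good type (on-path payoff 56.1 − 9.3×5.2 = 7.74) won't mimic when 7.74 ≥ 79.1 − 9.3·r*, i.e. r* ≥ 7.67.
Both must hold, so r* = max(5.45, 7.67) = 7.67. The good type's constraint binds.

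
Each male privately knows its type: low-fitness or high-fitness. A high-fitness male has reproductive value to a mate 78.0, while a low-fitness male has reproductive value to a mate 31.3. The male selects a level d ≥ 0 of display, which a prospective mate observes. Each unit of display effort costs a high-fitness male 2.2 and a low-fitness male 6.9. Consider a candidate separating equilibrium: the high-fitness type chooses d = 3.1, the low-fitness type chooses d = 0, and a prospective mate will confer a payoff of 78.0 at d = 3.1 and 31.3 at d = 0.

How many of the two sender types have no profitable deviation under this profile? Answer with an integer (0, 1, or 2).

1

High-fitness type: signal → 78.0 − 2.2 × 3.1 = 71.18; deviate to 0 → 31.3. IC holds (71.18 ≥ 31.3).
Low-fitness type: stay at 0 → 31.3; mimic → 78.0 − 6.9 × 3.1 = 56.61. IC fails (31.3 < 56.61).
1 of 2 constraints hold, so this profile is not an equilibrium.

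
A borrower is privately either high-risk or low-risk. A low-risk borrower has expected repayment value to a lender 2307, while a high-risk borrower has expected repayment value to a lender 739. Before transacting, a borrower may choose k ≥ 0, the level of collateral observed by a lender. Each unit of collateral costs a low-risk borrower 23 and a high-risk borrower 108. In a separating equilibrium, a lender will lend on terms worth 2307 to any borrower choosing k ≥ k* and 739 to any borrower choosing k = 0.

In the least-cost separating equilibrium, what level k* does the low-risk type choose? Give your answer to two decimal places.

14.52

A high-risk borrower choosing k = 0 receives 739.
Imitating at k* instead would pay 2307 at cost 108·k*, netting 2307 − 108·k*.
Indifference: 739 = 2307 − 108·k*, so k* = (2307 − 739) / 108 ≈ 14.52.
At k* the high-risk type's incentive constraint just binds; the low-risk type strictly prefers k* since its per-unit cost is lower.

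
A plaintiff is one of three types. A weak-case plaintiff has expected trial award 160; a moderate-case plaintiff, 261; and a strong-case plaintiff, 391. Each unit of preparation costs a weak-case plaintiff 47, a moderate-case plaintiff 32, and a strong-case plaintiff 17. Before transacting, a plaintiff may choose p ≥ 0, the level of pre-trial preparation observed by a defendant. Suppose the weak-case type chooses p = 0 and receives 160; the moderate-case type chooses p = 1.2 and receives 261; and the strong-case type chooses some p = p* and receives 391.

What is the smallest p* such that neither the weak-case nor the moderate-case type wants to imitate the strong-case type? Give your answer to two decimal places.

Weak-case type (on-path payoff 160) won't mimic when 160 ≥ 391 − 47·p*, i.e. p* ≥ 4.91.
Moderate-case type (on-path payoff 261 − 32×1.2 = 222.6) won't mimic when 222.6 ≥ 391 − 32·p*, i.e. p* ≥ 5.26.
Both must hold, so p* = max(4.91, 5.26) = 5.26. The moderate-case type's constraint binds.

5.26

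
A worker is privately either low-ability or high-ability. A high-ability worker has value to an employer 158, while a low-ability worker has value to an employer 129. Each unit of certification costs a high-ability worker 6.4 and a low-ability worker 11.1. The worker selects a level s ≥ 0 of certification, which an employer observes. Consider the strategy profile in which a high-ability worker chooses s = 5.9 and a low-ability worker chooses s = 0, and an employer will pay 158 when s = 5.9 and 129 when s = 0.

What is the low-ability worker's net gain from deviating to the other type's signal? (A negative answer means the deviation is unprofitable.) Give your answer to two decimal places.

Playing s = 0 the low-ability worker receives 129.
Deviating to s = 5.9 brings payment 158 at cost 11.1 × 5.9 = 65.49, netting 92.51.
Gain from deviating: 92.51 − 129 = -36.49.
The gain is negative, so the low-ability type's incentive-compatibility constraint is satisfied.

-36.49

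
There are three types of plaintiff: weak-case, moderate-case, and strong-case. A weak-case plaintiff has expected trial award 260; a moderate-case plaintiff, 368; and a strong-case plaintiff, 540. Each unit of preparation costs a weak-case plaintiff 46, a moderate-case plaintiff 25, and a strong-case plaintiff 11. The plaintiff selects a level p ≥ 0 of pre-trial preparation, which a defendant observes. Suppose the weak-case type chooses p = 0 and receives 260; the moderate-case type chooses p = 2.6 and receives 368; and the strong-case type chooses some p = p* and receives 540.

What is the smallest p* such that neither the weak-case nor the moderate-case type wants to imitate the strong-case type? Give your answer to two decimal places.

Weak-case type (on-path payoff 260) won't mimic when 260 ≥ 540 − 46·p*, i.e. p* ≥ 6.09.
Moderate-case type (on-path payoff 368 − 25×2.6 = 303) won't mimic when 303 ≥ 540 − 25·p*, i.e. p* ≥ 9.48.
Both must hold, so p* = max(6.09, 9.48) = 9.48. The moderate-case type's constraint binds.

9.48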